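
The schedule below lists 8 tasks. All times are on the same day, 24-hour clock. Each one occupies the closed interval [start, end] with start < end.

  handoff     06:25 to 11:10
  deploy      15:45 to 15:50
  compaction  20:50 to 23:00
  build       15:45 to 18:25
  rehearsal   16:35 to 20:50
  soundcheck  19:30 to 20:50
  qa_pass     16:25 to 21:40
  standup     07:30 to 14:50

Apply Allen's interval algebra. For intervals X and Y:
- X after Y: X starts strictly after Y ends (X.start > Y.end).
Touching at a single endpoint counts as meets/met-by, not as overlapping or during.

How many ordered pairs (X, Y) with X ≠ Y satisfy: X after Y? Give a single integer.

18

Checking all 56 ordered pairs for relation 'after'; matching pairs in alphabetical order:
(build, handoff): build after handoff ✓
(build, standup): build after standup ✓
(compaction, build): compaction after build ✓
(compaction, deploy): compaction after deploy ✓
(compaction, handoff): compaction after handoff ✓
(compaction, standup): compaction after standup ✓
(deploy, handoff): deploy after handoff ✓
(deploy, standup): deploy after standup ✓
(qa_pass, deploy): qa_pass after deploy ✓
(qa_pass, handoff): qa_pass after handoff ✓
(qa_pass, standup): qa_pass after standup ✓
(rehearsal, deploy): rehearsal after deploy ✓
(rehearsal, handoff): rehearsal after handoff ✓
(rehearsal, standup): rehearsal after standup ✓
(soundcheck, build): soundcheck after build ✓
(soundcheck, deploy): soundcheck after deploy ✓
(soundcheck, handoff): soundcheck after handoff ✓
(soundcheck, standup): soundcheck after standup ✓
Count: 18.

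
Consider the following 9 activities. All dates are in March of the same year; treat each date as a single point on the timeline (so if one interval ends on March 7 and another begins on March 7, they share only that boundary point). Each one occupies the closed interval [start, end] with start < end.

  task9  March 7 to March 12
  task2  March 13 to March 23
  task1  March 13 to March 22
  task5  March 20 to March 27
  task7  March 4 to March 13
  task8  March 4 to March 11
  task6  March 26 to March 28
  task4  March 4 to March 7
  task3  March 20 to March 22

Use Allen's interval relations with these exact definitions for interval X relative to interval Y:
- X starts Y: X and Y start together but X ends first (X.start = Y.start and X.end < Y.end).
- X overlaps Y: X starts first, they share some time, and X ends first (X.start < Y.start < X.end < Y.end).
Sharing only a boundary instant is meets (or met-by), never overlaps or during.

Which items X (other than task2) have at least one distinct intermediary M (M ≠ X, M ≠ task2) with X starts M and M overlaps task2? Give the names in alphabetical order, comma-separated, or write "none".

Target task2 = [March 13, March 23].
Intermediaries M with M overlaps task2: none.
Union: none.

none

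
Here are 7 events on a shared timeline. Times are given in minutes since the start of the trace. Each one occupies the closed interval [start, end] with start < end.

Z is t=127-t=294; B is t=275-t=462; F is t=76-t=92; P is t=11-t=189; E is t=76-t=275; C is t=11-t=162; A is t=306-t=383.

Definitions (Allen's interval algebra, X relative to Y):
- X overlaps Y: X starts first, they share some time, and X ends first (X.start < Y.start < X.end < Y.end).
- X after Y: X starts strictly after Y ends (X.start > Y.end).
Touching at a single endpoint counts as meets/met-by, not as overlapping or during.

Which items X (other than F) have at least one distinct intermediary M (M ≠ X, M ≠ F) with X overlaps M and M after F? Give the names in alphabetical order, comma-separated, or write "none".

Target F = [t=76, t=92].
Intermediaries M with M after F: A, B, Z.
Via A — items with X overlaps A: none.
Via B — items with X overlaps B: Z.
Via Z — items with X overlaps Z: C, E, P.
Union: C, E, P, Z.

C, E, P, Z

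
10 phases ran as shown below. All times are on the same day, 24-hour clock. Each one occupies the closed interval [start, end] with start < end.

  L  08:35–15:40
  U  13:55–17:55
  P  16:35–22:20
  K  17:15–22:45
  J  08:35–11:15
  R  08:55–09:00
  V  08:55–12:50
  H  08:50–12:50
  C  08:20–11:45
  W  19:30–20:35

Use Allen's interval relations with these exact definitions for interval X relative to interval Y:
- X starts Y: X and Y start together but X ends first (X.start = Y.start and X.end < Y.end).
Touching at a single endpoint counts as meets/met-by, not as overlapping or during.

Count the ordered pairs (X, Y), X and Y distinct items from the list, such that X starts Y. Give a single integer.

2

Checking all 90 ordered pairs for relation 'starts'; matching pairs in alphabetical order:
(J, L): J starts L ✓
(R, V): R starts V ✓
Count: 2.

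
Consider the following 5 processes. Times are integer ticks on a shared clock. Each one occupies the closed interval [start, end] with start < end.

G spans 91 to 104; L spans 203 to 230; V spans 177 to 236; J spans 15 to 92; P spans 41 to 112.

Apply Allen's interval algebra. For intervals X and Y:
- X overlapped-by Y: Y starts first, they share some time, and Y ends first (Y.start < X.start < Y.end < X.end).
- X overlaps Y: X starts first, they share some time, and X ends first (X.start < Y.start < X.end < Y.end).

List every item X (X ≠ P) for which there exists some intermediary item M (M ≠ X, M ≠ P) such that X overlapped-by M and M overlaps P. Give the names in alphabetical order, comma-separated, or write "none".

Target P = [41, 112].
Intermediaries M with M overlaps P: J.
Via J — items with X overlapped-by J: G.
Union: G.

G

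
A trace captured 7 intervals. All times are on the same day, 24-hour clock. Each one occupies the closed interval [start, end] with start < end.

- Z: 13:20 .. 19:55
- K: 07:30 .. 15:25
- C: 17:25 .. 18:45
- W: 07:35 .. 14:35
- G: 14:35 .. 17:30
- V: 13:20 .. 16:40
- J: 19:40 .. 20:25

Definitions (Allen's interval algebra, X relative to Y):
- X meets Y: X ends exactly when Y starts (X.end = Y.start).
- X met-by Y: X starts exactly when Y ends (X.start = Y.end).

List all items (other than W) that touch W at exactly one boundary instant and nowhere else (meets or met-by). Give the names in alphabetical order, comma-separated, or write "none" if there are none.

Target W = [07:35, 14:35].
C [17:25, 18:45] → after → no.
G [14:35, 17:30] → met-by → yes.
J [19:40, 20:25] → after → no.
K [07:30, 15:25] → contains → no.
V [13:20, 16:40] → overlapped-by → no.
Z [13:20, 19:55] → overlapped-by → no.
Result: G.

G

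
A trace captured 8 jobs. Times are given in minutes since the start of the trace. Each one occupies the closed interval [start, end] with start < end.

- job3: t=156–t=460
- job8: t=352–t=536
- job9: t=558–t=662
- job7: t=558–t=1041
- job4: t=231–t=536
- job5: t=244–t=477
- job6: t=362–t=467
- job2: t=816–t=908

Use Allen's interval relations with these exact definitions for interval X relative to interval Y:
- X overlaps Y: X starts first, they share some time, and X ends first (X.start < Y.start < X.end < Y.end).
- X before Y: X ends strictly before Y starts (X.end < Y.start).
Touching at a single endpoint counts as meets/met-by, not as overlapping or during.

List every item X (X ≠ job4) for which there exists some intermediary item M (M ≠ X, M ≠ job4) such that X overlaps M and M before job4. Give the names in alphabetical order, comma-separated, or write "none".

Target job4 = [t=231, t=536].
Intermediaries M with M before job4: none.
Union: none.

none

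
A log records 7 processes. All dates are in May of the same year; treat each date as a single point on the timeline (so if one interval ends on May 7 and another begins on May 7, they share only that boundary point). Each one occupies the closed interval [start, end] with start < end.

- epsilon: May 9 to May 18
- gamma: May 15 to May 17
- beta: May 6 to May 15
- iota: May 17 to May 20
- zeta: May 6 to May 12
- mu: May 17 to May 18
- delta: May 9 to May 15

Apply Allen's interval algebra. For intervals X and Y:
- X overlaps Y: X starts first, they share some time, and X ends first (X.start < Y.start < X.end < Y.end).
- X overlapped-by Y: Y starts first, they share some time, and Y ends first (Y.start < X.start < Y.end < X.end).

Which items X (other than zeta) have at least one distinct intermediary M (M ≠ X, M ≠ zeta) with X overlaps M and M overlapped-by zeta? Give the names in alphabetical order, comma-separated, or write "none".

Target zeta = [May 6, May 12].
Intermediaries M with M overlapped-by zeta: delta, epsilon.
Via delta — items with X overlaps delta: none.
Via epsilon — items with X overlaps epsilon: beta.
Union: beta.

beta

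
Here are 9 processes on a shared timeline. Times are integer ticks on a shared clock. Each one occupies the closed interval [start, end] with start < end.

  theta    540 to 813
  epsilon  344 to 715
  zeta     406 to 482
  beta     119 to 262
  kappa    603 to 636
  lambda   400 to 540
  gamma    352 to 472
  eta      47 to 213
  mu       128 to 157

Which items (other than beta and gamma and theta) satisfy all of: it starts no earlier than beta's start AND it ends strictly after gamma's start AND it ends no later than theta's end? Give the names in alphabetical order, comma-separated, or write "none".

Conditions: its start is no earlier than beta's start (X.start >= 119) AND its end is strictly after gamma's start (X.end > 352) AND its end is no later than theta's end (X.end <= 813).
epsilon: start 344 >= 119? ✓; end 715 > 352? ✓; end 715 <= 813? ✓ → yes.
eta: start 47 >= 119? ✗; end 213 > 352? ✗; end 213 <= 813? ✓ → no.
kappa: start 603 >= 119? ✓; end 636 > 352? ✓; end 636 <= 813? ✓ → yes.
lambda: start 400 >= 119? ✓; end 540 > 352? ✓; end 540 <= 813? ✓ → yes.
mu: start 128 >= 119? ✓; end 157 > 352? ✗; end 157 <= 813? ✓ → no.
zeta: start 406 >= 119? ✓; end 482 > 352? ✓; end 482 <= 813? ✓ → yes.
Result: epsilon, kappa, lambda, zeta.

epsilon, kappa, lambda, zeta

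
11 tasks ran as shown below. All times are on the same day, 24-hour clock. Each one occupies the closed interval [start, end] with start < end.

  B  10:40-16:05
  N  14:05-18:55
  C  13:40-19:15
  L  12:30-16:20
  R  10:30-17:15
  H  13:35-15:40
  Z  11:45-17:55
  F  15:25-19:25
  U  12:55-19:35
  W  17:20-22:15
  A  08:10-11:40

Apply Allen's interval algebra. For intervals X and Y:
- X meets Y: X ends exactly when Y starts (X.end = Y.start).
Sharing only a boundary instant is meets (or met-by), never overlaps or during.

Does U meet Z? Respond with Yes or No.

U = [12:55, 19:35], Z = [11:45, 17:55].
Actual relation of U to Z: overlapped-by.
Asked whether 'meets' holds → No.

No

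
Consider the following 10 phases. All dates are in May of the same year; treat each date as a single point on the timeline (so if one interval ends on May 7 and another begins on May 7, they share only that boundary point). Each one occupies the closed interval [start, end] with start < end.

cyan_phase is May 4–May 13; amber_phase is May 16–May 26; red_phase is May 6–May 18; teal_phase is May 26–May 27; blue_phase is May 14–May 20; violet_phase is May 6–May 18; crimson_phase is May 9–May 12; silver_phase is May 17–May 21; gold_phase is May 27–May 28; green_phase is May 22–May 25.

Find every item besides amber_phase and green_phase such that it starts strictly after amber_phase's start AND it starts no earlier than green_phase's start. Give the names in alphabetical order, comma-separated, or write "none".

gold_phase, teal_phase

Conditions: its start is strictly after amber_phase's start (X.start > May 16) AND its start is no earlier than green_phase's start (X.start >= May 22).
blue_phase: start May 14 > May 16? ✗; start May 14 >= May 22? ✗ → no.
crimson_phase: start May 9 > May 16? ✗; start May 9 >= May 22? ✗ → no.
cyan_phase: start May 4 > May 16? ✗; start May 4 >= May 22? ✗ → no.
gold_phase: start May 27 > May 16? ✓; start May 27 >= May 22? ✓ → yes.
red_phase: start May 6 > May 16? ✗; start May 6 >= May 22? ✗ → no.
silver_phase: start May 17 > May 16? ✓; start May 17 >= May 22? ✗ → no.
teal_phase: start May 26 > May 16? ✓; start May 26 >= May 22? ✓ → yes.
violet_phase: start May 6 > May 16? ✗; start May 6 >= May 22? ✗ → no.
Result: gold_phase, teal_phase.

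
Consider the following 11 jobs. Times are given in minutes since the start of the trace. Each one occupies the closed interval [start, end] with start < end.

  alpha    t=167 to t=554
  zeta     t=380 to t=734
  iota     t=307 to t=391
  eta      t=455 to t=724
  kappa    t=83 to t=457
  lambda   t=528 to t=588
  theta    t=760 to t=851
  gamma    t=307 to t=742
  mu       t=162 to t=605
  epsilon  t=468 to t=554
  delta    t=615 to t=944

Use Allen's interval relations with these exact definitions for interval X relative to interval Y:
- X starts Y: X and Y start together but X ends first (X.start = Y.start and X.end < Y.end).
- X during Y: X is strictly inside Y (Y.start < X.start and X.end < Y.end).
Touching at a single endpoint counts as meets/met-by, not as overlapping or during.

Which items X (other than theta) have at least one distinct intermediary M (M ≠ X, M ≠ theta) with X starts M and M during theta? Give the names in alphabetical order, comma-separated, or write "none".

none

Target theta = [t=760, t=851].
Intermediaries M with M during theta: none.
Union: none.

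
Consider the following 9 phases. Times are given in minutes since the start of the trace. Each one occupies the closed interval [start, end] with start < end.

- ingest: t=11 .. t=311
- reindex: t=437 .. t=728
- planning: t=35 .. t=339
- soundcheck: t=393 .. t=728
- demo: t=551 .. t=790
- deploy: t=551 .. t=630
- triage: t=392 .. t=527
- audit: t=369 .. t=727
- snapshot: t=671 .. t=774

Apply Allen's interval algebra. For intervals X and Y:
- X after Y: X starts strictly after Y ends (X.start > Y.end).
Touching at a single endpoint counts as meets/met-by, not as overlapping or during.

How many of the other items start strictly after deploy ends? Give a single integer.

Target deploy = [t=551, t=630].
audit [t=369, t=727] → contains → no.
demo [t=551, t=790] → started-by → no.
ingest [t=11, t=311] → before → no.
planning [t=35, t=339] → before → no.
reindex [t=437, t=728] → contains → no.
snapshot [t=671, t=774] → after → counts.
soundcheck [t=393, t=728] → contains → no.
triage [t=392, t=527] → before → no.
Total: 1.

1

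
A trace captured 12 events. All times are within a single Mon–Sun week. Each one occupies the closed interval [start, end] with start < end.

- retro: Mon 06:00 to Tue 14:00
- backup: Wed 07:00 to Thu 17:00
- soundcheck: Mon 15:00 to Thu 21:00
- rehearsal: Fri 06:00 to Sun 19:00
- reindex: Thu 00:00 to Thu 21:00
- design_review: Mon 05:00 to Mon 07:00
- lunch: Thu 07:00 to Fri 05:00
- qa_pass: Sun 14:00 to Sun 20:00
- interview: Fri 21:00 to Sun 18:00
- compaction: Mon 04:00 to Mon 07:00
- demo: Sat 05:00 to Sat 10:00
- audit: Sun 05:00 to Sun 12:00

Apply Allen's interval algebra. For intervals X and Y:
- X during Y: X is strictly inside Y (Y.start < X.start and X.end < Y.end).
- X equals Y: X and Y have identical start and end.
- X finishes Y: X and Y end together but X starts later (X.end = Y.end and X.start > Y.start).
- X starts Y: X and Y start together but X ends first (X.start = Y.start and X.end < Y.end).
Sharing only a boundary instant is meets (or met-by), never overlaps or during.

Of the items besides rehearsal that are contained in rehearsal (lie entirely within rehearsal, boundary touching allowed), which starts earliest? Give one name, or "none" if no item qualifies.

Target rehearsal = [Fri 06:00, Sun 19:00].
audit [Sun 05:00, Sun 12:00] → during → candidate.
backup [Wed 07:00, Thu 17:00] → before → excluded.
compaction [Mon 04:00, Mon 07:00] → before → excluded.
demo [Sat 05:00, Sat 10:00] → during → candidate.
design_review [Mon 05:00, Mon 07:00] → before → excluded.
interview [Fri 21:00, Sun 18:00] → during → candidate.
lunch [Thu 07:00, Fri 05:00] → before → excluded.
qa_pass [Sun 14:00, Sun 20:00] → overlapped-by → excluded.
reindex [Thu 00:00, Thu 21:00] → before → excluded.
retro [Mon 06:00, Tue 14:00] → before → excluded.
soundcheck [Mon 15:00, Thu 21:00] → before → excluded.
Among candidates, earliest start is Fri 21:00 → interview.

interview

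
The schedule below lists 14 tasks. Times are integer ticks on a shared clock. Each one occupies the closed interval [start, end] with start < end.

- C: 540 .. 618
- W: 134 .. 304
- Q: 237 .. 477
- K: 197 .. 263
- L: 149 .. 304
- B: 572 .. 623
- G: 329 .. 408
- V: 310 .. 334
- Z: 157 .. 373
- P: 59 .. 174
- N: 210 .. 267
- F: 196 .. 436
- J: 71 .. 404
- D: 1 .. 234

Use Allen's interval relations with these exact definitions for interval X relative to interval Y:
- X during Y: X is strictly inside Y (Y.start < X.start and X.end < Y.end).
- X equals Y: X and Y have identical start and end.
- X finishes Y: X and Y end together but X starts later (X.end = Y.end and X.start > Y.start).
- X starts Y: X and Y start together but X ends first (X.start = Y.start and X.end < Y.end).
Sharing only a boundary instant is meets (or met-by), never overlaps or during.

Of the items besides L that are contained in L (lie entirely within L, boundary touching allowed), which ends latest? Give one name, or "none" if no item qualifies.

Target L = [149, 304].
B [572, 623] → after → excluded.
C [540, 618] → after → excluded.
D [1, 234] → overlaps → excluded.
F [196, 436] → overlapped-by → excluded.
G [329, 408] → after → excluded.
J [71, 404] → contains → excluded.
K [197, 263] → during → candidate.
N [210, 267] → during → candidate.
P [59, 174] → overlaps → excluded.
Q [237, 477] → overlapped-by → excluded.
V [310, 334] → after → excluded.
W [134, 304] → finished-by → excluded.
Z [157, 373] → overlapped-by → excluded.
Among candidates, latest end is 267 → N.

N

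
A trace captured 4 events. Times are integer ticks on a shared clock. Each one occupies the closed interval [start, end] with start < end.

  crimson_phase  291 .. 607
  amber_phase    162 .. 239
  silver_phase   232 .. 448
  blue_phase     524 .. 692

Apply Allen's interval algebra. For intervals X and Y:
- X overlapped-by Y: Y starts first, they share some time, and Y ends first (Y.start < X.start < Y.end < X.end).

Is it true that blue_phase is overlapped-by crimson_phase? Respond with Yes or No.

Yes

blue_phase = [524, 692], crimson_phase = [291, 607].
Actual relation of blue_phase to crimson_phase: overlapped-by.
Asked whether 'overlapped-by' holds → Yes.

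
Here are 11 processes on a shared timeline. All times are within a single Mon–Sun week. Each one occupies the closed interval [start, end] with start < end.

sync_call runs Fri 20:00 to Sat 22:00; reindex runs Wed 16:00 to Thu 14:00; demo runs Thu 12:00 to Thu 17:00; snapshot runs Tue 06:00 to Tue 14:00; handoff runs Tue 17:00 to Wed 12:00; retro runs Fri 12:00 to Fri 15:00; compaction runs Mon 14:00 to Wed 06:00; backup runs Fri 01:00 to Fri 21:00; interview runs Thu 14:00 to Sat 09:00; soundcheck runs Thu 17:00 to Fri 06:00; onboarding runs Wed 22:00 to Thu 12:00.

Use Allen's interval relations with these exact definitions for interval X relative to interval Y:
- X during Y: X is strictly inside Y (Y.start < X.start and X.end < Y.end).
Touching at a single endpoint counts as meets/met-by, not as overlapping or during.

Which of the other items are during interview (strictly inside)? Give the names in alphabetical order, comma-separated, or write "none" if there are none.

backup, retro, soundcheck

Target interview = [Thu 14:00, Sat 09:00].
backup [Fri 01:00, Fri 21:00] → during → yes.
compaction [Mon 14:00, Wed 06:00] → before → no.
demo [Thu 12:00, Thu 17:00] → overlaps → no.
handoff [Tue 17:00, Wed 12:00] → before → no.
onboarding [Wed 22:00, Thu 12:00] → before → no.
reindex [Wed 16:00, Thu 14:00] → meets → no.
retro [Fri 12:00, Fri 15:00] → during → yes.
snapshot [Tue 06:00, Tue 14:00] → before → no.
soundcheck [Thu 17:00, Fri 06:00] → during → yes.
sync_call [Fri 20:00, Sat 22:00] → overlapped-by → no.
Result: backup, retro, soundcheck.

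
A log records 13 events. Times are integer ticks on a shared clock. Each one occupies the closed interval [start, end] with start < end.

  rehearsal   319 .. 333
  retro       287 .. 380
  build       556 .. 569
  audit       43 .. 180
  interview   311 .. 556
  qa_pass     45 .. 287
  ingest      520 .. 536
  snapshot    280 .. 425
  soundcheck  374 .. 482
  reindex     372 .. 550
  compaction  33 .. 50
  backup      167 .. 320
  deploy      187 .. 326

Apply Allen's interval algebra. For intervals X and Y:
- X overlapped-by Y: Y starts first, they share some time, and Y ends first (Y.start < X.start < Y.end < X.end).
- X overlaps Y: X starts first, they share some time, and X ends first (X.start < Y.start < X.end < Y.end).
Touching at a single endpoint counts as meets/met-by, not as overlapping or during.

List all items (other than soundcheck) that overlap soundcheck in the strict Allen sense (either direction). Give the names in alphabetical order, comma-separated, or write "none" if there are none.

Target soundcheck = [374, 482].
audit [43, 180] → before → no.
backup [167, 320] → before → no.
build [556, 569] → after → no.
compaction [33, 50] → before → no.
deploy [187, 326] → before → no.
ingest [520, 536] → after → no.
interview [311, 556] → contains → no.
qa_pass [45, 287] → before → no.
rehearsal [319, 333] → before → no.
reindex [372, 550] → contains → no.
retro [287, 380] → overlaps → yes.
snapshot [280, 425] → overlaps → yes.
Result: retro, snapshot.

retro, snapshot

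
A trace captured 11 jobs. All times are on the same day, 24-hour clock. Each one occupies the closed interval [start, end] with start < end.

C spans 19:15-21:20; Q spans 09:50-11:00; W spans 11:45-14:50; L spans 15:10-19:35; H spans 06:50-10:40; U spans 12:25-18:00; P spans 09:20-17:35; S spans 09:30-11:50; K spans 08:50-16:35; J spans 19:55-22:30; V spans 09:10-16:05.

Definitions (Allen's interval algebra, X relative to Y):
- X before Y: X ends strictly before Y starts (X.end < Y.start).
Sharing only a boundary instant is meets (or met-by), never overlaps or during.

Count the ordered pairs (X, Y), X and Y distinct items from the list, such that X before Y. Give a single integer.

Checking all 110 ordered pairs for relation 'before'; matching pairs in alphabetical order:
(H, C): H before C ✓
(H, J): H before J ✓
(H, L): H before L ✓
(H, U): H before U ✓
(H, W): H before W ✓
(K, C): K before C ✓
(K, J): K before J ✓
(L, J): L before J ✓
(P, C): P before C ✓
(P, J): P before J ✓
(Q, C): Q before C ✓
(Q, J): Q before J ✓
(Q, L): Q before L ✓
(Q, U): Q before U ✓
(Q, W): Q before W ✓
(S, C): S before C ✓
(S, J): S before J ✓
(S, L): S before L ✓
(S, U): S before U ✓
(U, C): U before C ✓
(U, J): U before J ✓
(V, C): V before C ✓
(V, J): V before J ✓
(W, C): W before C ✓
... plus 2 further pairs not listed.
Count: 26.

26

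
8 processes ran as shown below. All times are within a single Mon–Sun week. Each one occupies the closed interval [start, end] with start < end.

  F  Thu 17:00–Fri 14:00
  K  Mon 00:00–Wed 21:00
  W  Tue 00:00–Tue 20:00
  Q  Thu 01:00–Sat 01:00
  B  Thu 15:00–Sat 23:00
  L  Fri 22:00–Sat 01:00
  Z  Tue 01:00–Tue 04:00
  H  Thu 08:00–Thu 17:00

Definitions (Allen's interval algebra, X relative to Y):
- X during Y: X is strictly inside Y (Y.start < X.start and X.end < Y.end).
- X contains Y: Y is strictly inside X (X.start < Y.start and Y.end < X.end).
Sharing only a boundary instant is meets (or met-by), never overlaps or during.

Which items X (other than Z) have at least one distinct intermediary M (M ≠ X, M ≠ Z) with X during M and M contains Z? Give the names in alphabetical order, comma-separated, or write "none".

W

Target Z = [Tue 01:00, Tue 04:00].
Intermediaries M with M contains Z: K, W.
Via K — items with X during K: W.
Via W — items with X during W: none.
Union: W.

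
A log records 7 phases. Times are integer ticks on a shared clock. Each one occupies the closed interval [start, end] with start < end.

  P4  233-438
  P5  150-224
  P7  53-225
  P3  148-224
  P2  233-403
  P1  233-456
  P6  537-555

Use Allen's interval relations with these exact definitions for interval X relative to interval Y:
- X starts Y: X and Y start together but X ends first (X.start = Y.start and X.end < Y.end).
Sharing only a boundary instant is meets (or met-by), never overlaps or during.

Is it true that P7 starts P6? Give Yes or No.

No

P7 = [53, 225], P6 = [537, 555].
Actual relation of P7 to P6: before.
Asked whether 'starts' holds → No.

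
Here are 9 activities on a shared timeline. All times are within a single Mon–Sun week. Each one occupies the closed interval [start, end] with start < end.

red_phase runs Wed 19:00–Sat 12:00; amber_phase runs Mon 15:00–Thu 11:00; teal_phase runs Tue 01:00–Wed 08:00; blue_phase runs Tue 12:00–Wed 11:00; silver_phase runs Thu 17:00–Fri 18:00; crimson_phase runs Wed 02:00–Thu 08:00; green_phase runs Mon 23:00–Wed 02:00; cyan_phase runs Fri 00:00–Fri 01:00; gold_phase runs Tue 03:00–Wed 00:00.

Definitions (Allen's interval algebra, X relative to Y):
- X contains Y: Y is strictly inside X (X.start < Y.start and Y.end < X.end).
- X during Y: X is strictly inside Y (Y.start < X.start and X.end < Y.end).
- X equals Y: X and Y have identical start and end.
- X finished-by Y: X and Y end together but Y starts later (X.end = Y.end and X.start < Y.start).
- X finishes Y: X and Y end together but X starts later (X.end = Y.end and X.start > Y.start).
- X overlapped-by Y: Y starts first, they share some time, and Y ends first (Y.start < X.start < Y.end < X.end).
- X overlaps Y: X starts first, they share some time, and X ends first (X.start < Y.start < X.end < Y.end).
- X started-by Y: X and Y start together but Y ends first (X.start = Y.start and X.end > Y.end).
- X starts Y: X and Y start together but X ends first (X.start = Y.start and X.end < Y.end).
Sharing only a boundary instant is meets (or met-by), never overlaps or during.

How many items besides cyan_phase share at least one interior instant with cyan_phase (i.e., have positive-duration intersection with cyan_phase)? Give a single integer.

2

Target cyan_phase = [Fri 00:00, Fri 01:00].
amber_phase [Mon 15:00, Thu 11:00] → before → no.
blue_phase [Tue 12:00, Wed 11:00] → before → no.
crimson_phase [Wed 02:00, Thu 08:00] → before → no.
gold_phase [Tue 03:00, Wed 00:00] → before → no.
green_phase [Mon 23:00, Wed 02:00] → before → no.
red_phase [Wed 19:00, Sat 12:00] → contains → counts.
silver_phase [Thu 17:00, Fri 18:00] → contains → counts.
teal_phase [Tue 01:00, Wed 08:00] → before → no.
Total: 2.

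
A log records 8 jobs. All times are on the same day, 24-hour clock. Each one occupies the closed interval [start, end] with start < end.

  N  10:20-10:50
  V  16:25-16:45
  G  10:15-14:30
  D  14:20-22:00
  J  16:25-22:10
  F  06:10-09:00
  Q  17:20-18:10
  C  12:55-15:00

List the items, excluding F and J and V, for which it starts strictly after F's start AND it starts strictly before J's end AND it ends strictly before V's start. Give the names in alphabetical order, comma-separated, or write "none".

C, G, N

Conditions: its start is strictly after F's start (X.start > 06:10) AND its start is strictly before J's end (X.start < 22:10) AND its end is strictly before V's start (X.end < 16:25).
C: start 12:55 > 06:10? ✓; start 12:55 < 22:10? ✓; end 15:00 < 16:25? ✓ → yes.
D: start 14:20 > 06:10? ✓; start 14:20 < 22:10? ✓; end 22:00 < 16:25? ✗ → no.
G: start 10:15 > 06:10? ✓; start 10:15 < 22:10? ✓; end 14:30 < 16:25? ✓ → yes.
N: start 10:20 > 06:10? ✓; start 10:20 < 22:10? ✓; end 10:50 < 16:25? ✓ → yes.
Q: start 17:20 > 06:10? ✓; start 17:20 < 22:10? ✓; end 18:10 < 16:25? ✗ → no.
Result: C, G, N.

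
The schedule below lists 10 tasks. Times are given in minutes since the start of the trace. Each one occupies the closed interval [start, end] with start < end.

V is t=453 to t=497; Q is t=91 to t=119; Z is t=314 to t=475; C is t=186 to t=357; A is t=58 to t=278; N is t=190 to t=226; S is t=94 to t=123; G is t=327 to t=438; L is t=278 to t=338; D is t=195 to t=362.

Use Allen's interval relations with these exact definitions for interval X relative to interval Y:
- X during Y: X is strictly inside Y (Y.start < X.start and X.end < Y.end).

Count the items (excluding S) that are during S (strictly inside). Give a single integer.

Target S = [t=94, t=123].
A [t=58, t=278] → contains → no.
C [t=186, t=357] → after → no.
D [t=195, t=362] → after → no.
G [t=327, t=438] → after → no.
L [t=278, t=338] → after → no.
N [t=190, t=226] → after → no.
Q [t=91, t=119] → overlaps → no.
V [t=453, t=497] → after → no.
Z [t=314, t=475] → after → no.
Total: 0.

0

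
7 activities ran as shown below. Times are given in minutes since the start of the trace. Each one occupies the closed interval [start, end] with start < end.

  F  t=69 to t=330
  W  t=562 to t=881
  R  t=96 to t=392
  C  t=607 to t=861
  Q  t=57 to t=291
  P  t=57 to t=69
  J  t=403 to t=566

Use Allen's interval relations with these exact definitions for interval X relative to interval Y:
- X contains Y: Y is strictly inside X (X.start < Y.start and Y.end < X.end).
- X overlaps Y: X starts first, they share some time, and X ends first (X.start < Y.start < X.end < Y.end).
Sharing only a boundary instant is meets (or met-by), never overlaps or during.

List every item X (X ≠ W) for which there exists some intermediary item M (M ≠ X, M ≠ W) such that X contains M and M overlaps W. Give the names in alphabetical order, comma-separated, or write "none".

none

Target W = [t=562, t=881].
Intermediaries M with M overlaps W: J.
Via J — items with X contains J: none.
Union: none.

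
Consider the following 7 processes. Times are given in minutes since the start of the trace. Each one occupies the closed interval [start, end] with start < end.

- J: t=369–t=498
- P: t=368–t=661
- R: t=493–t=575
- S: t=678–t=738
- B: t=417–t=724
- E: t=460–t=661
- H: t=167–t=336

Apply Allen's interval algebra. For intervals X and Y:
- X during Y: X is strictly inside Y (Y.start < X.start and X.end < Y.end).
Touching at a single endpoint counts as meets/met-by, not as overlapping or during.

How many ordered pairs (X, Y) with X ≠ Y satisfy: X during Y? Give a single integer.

5

Checking all 42 ordered pairs for relation 'during'; matching pairs in alphabetical order:
(E, B): E during B ✓
(J, P): J during P ✓
(R, B): R during B ✓
(R, E): R during E ✓
(R, P): R during P ✓
Count: 5.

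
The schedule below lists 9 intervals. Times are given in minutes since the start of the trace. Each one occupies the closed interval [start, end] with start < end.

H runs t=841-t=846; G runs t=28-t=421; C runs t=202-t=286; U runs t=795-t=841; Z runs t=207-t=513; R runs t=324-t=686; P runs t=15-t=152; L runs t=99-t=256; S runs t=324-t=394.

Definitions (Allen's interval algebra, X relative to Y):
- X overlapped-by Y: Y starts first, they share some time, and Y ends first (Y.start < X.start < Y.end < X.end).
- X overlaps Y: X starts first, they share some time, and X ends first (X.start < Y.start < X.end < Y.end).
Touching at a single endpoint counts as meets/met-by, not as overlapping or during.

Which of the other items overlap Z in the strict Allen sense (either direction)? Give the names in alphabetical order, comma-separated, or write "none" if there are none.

C, G, L, R

Target Z = [t=207, t=513].
C [t=202, t=286] → overlaps → yes.
G [t=28, t=421] → overlaps → yes.
H [t=841, t=846] → after → no.
L [t=99, t=256] → overlaps → yes.
P [t=15, t=152] → before → no.
R [t=324, t=686] → overlapped-by → yes.
S [t=324, t=394] → during → no.
U [t=795, t=841] → after → no.
Result: C, G, L, R.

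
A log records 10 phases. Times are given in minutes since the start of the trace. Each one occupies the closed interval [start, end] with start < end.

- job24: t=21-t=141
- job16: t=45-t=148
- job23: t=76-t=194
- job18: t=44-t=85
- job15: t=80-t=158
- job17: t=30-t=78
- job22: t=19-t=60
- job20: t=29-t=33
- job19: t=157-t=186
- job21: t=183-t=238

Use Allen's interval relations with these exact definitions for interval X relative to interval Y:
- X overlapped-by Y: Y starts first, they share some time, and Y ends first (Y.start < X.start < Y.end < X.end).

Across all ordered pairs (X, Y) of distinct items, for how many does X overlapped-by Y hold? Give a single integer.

19

Checking all 90 ordered pairs for relation 'overlapped-by'; matching pairs in alphabetical order:
(job15, job16): job15 overlapped-by job16 ✓
(job15, job18): job15 overlapped-by job18 ✓
(job15, job24): job15 overlapped-by job24 ✓
(job16, job17): job16 overlapped-by job17 ✓
(job16, job18): job16 overlapped-by job18 ✓
(job16, job22): job16 overlapped-by job22 ✓
(job16, job24): job16 overlapped-by job24 ✓
(job17, job20): job17 overlapped-by job20 ✓
(job17, job22): job17 overlapped-by job22 ✓
(job18, job17): job18 overlapped-by job17 ✓
(job18, job22): job18 overlapped-by job22 ✓
(job19, job15): job19 overlapped-by job15 ✓
(job21, job19): job21 overlapped-by job19 ✓
(job21, job23): job21 overlapped-by job23 ✓
(job23, job16): job23 overlapped-by job16 ✓
(job23, job17): job23 overlapped-by job17 ✓
(job23, job18): job23 overlapped-by job18 ✓
(job23, job24): job23 overlapped-by job24 ✓
(job24, job22): job24 overlapped-by job22 ✓
Count: 19.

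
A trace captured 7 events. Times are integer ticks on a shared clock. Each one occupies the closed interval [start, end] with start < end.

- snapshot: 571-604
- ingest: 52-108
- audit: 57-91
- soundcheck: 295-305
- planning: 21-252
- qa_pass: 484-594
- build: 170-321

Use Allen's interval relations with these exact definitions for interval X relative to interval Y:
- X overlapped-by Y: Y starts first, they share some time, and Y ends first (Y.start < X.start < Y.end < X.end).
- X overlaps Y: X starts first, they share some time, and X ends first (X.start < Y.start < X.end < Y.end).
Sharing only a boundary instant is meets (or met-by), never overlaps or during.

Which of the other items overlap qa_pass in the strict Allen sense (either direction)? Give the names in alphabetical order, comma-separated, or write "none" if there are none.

snapshot

Target qa_pass = [484, 594].
audit [57, 91] → before → no.
build [170, 321] → before → no.
ingest [52, 108] → before → no.
planning [21, 252] → before → no.
snapshot [571, 604] → overlapped-by → yes.
soundcheck [295, 305] → before → no.
Result: snapshot.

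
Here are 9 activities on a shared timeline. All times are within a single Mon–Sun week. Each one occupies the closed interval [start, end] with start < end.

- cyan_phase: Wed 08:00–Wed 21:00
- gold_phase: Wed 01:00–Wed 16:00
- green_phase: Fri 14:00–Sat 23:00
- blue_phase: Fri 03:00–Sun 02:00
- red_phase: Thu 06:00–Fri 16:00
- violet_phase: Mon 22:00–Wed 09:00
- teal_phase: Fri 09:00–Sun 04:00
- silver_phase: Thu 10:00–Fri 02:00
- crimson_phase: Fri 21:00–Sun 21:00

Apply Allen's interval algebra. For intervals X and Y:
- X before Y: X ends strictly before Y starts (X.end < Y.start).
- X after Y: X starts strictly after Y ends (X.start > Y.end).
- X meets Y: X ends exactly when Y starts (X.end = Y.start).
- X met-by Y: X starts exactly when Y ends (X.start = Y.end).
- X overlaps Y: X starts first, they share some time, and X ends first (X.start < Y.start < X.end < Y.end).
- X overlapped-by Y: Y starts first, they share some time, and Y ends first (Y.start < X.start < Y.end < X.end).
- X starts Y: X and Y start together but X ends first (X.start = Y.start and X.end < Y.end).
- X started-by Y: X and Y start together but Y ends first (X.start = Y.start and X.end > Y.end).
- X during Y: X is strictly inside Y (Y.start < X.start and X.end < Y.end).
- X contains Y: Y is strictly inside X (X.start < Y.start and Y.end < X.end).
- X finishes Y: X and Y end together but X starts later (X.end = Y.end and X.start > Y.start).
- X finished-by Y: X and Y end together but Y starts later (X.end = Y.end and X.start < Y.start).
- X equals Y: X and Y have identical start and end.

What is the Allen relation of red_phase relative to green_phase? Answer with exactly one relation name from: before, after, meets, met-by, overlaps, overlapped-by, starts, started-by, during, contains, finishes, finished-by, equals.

red_phase = [Thu 06:00, Fri 16:00]; green_phase = [Fri 14:00, Sat 23:00].
Compare endpoints: red_phase.start < green_phase.start, red_phase.start < green_phase.end, red_phase.end > green_phase.start, red_phase.end < green_phase.end.
That pattern is 'overlaps'.

overlaps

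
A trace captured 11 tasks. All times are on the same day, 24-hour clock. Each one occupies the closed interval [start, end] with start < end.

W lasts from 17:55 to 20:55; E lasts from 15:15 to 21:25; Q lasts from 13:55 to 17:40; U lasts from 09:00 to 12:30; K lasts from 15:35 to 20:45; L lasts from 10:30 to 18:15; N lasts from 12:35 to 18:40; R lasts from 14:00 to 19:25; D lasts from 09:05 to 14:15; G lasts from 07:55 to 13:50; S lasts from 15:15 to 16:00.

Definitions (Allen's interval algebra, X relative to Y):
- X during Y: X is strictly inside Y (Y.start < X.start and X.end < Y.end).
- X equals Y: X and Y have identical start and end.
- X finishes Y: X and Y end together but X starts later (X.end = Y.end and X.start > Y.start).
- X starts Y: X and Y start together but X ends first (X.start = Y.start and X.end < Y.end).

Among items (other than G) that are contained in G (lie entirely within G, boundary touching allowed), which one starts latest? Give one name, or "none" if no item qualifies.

Target G = [07:55, 13:50].
D [09:05, 14:15] → overlapped-by → excluded.
E [15:15, 21:25] → after → excluded.
K [15:35, 20:45] → after → excluded.
L [10:30, 18:15] → overlapped-by → excluded.
N [12:35, 18:40] → overlapped-by → excluded.
Q [13:55, 17:40] → after → excluded.
R [14:00, 19:25] → after → excluded.
S [15:15, 16:00] → after → excluded.
U [09:00, 12:30] → during → candidate.
W [17:55, 20:55] → after → excluded.
Among candidates, latest start is 09:00 → U.

U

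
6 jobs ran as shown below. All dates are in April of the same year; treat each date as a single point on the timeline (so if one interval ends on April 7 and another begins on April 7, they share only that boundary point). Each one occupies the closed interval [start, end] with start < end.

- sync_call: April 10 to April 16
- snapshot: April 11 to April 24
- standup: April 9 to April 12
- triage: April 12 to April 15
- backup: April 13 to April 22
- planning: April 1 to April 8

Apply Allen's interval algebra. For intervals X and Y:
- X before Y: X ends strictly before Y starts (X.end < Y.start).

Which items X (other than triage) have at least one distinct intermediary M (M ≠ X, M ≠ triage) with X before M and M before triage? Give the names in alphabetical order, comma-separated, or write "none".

none

Target triage = [April 12, April 15].
Intermediaries M with M before triage: planning.
Via planning — items with X before planning: none.
Union: none.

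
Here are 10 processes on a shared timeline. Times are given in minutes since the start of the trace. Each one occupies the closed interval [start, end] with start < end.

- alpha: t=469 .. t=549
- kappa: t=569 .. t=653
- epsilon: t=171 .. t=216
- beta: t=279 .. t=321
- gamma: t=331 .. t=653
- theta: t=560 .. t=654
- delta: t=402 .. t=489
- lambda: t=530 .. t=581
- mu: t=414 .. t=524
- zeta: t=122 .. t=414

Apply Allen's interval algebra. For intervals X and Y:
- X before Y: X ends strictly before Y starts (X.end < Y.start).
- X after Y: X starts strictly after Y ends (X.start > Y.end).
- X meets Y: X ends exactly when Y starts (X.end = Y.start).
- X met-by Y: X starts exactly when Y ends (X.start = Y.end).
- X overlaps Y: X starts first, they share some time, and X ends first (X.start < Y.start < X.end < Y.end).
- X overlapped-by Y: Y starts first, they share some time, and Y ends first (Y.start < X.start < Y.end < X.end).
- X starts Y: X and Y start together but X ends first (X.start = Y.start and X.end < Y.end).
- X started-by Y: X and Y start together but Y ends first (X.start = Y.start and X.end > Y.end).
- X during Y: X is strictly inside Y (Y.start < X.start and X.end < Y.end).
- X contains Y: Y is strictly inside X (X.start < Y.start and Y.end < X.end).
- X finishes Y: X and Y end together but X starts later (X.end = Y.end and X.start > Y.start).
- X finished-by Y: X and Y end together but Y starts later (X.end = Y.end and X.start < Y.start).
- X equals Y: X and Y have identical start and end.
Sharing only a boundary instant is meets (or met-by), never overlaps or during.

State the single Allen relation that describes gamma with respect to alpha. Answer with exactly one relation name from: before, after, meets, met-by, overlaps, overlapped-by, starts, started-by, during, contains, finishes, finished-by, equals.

contains

gamma = [t=331, t=653]; alpha = [t=469, t=549].
Compare endpoints: gamma.start < alpha.start, gamma.start < alpha.end, gamma.end > alpha.start, gamma.end > alpha.end.
That pattern is 'contains'.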